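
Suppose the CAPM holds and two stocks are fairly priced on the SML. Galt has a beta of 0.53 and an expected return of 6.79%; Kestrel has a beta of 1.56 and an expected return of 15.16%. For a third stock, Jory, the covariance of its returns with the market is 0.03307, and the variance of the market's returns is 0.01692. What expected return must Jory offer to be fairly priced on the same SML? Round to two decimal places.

MRP = (15.16% − 6.79%) / (1.56 − 0.53) = 8.1262%
R_f = 6.79% − 0.53 × 8.1262% = 2.4831%
β_Jory = Cov / Var(R_m) = 0.03307 / 0.01692 = 1.9545
E(R_Jory) = R_f + β × MRP = 2.4831% + 1.9545 × 8.1262% = 18.37%

18.37%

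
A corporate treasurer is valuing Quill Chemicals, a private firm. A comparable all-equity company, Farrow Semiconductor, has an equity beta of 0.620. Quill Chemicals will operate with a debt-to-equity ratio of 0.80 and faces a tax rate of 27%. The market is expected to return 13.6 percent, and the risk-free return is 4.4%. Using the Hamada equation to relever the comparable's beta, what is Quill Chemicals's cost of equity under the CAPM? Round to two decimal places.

β_L = β_U × [1 + (1 − t)(D/E)] = 0.620 × [1 + (1 − 0.27) × 0.80]
    = 0.620 × [1 + 0.73 × 0.80] = 0.620 × 1.5840 = 0.9821
MRP = 13.6% − 4.4% = 9.20%
E(R) = R_f + β_L × MRP = 4.4% + 0.9821 × 9.2% = 13.44%

13.44%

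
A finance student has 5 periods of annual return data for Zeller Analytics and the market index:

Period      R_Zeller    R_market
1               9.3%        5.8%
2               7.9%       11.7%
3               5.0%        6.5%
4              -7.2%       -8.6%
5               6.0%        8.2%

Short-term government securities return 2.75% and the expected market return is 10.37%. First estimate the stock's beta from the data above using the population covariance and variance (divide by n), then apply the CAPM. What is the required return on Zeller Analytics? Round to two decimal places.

8.75%

Mean R_i = (9.3 + 7.9 + 5.0 − 7.2 + 6.0) / 5 = 4.2000%
Mean R_m = (5.8 + 11.7 + 6.5 − 8.6 + 8.2) / 5 = 4.7200%
Σ(R_i − R̄_i)(R_m − R̄_m) = 190.8700  ⇒  Cov = 190.8700 / 5 = 38.1740
Σ(R_m − R̄_m)² = 242.5880  ⇒  Var(R_m) = 242.5880 / 5 = 48.5176
β = Cov / Var(R_m) = 38.1740 / 48.5176 = 0.7868
MRP = 10.37% − 2.75% = 7.62%
E(R) = R_f + β × MRP = 2.75% + 0.7868 × 7.62% = 8.75%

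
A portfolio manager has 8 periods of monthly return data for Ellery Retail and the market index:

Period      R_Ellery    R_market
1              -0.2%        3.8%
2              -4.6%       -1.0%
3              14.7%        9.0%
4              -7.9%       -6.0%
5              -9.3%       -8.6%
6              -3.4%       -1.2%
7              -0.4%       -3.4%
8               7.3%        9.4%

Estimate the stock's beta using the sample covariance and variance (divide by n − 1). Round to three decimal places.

Mean R_i = (-0.2 − 4.6 + 14.7 − 7.9 − 9.3 − 3.4 − 0.4 + 7.3) / 8 = -0.4750%
Mean R_m = (3.8 − 1.0 + 9.0 − 6.0 − 8.6 − 1.2 − 3.4 + 9.4) / 8 = 0.2500%
Σ(R_i − R̄_i)(R_m − R̄_m) = 338.5300  ⇒  Cov = 338.5300 / 7 = 48.3614
Σ(R_m − R̄_m)² = 307.2600  ⇒  Var(R_m) = 307.2600 / 7 = 43.8943
β = Cov / Var(R_m) = 48.3614 / 43.8943 = 1.1018

1.102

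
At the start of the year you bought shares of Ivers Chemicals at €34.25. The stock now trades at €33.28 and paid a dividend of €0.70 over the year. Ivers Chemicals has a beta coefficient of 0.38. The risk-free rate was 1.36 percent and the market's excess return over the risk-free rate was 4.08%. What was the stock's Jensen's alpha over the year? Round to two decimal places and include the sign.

Realised HPR = (P1 + D1 − P0) / P0 = (33.28 + 0.70 − 34.25) / 34.25 = -0.27 / 34.25 = -0.7883%
CAPM required = R_f + β·MRP = 1.36% + 0.38 × 4.08% = 2.9104%
α = realised − required = -0.7883% − 2.9104% = -3.70%

-3.70%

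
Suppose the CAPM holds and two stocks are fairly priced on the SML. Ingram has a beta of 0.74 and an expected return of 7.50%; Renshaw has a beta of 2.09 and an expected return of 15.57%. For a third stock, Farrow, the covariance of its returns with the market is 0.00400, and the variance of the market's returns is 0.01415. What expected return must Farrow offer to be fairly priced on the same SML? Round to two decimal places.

MRP = (15.57% − 7.50%) / (2.09 − 0.74) = 5.9778%
R_f = 7.50% − 0.74 × 5.9778% = 3.0764%
β_Farrow = Cov / Var(R_m) = 0.00400 / 0.01415 = 0.2827
E(R_Farrow) = R_f + β × MRP = 3.0764% + 0.2827 × 5.9778% = 4.77%

4.77%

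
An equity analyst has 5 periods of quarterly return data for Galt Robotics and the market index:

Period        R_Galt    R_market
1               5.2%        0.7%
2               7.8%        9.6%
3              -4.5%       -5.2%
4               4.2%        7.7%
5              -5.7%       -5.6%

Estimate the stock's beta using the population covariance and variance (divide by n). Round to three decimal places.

0.781

Mean R_i = (5.2 + 7.8 − 4.5 + 4.2 − 5.7) / 5 = 1.4000%
Mean R_m = (0.7 + 9.6 − 5.2 + 7.7 − 5.6) / 5 = 1.4400%
Σ(R_i − R̄_i)(R_m − R̄_m) = 156.1000  ⇒  Cov = 156.1000 / 5 = 31.2200
Σ(R_m − R̄_m)² = 199.9720  ⇒  Var(R_m) = 199.9720 / 5 = 39.9944
β = Cov / Var(R_m) = 31.2200 / 39.9944 = 0.7806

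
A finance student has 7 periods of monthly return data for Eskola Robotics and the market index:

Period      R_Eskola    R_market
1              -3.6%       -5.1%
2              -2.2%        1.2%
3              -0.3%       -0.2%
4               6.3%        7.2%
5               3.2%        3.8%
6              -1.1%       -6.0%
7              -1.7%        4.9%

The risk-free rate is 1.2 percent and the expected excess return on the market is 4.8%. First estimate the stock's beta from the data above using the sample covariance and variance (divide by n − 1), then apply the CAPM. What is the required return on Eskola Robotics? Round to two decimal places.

3.49%

Mean R_i = (-3.6 − 2.2 − 0.3 + 6.3 + 3.2 − 1.1 − 1.7) / 7 = 0.0857%
Mean R_m = (-5.1 + 1.2 − 0.2 + 7.2 + 3.8 − 6.0 + 4.9) / 7 = 0.8286%
Σ(R_i − R̄_i)(R_m − R̄_m) = 71.0729  ⇒  Cov = 71.0729 / 6 = 11.8455
Σ(R_m − R̄_m)² = 148.9743  ⇒  Var(R_m) = 148.9743 / 6 = 24.8291
β = Cov / Var(R_m) = 11.8455 / 24.8291 = 0.4771
E(R) = R_f + β × MRP = 1.2% + 0.4771 × 4.8% = 3.49%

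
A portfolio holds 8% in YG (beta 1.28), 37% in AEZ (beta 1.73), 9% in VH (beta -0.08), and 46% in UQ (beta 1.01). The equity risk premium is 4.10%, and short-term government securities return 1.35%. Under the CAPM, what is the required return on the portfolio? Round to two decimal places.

β_P = Σ w_i β_i = 0.08×1.28 + 0.37×1.73 + 0.09×-0.08 + 0.46×1.01 = 1.1999
E(R_P) = R_f + β_P × MRP = 1.35% + 1.1999 × 4.10% = 6.27%

6.27%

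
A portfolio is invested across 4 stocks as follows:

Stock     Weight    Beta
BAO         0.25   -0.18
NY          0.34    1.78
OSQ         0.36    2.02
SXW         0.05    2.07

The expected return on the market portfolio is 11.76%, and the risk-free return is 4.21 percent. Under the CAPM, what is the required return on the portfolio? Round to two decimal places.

14.71%

β_P = Σ w_i β_i = 0.25×-0.18 + 0.34×1.78 + 0.36×2.02 + 0.05×2.07 = 1.3909
MRP = 11.76% − 4.21% = 7.55%
E(R_P) = R_f + β_P × MRP = 4.21% + 1.3909 × 7.55% = 14.71%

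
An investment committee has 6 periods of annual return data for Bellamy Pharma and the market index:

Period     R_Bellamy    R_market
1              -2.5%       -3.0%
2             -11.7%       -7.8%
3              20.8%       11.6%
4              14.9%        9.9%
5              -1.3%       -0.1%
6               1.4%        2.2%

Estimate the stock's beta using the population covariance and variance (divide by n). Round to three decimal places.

1.588

Mean R_i = (-2.5 − 11.7 + 20.8 + 14.9 − 1.3 + 1.4) / 6 = 3.6000%
Mean R_m = (-3.0 − 7.8 + 11.6 + 9.9 − 0.1 + 2.2) / 6 = 2.1333%
Σ(R_i − R̄_i)(R_m − R̄_m) = 444.6800  ⇒  Cov = 444.6800 / 6 = 74.1133
Σ(R_m − R̄_m)² = 279.9533  ⇒  Var(R_m) = 279.9533 / 6 = 46.6589
β = Cov / Var(R_m) = 74.1133 / 46.6589 = 1.5884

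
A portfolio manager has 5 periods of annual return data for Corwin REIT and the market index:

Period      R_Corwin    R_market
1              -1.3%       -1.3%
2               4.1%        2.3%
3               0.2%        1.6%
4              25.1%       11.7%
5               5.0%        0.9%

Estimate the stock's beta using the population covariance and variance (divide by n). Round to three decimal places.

Mean R_i = (-1.3 + 4.1 + 0.2 + 25.1 + 5.0) / 5 = 6.6200%
Mean R_m = (-1.3 + 2.3 + 1.6 + 11.7 + 0.9) / 5 = 3.0400%
Σ(R_i − R̄_i)(R_m − R̄_m) = 208.9860  ⇒  Cov = 208.9860 / 5 = 41.7972
Σ(R_m − R̄_m)² = 101.0320  ⇒  Var(R_m) = 101.0320 / 5 = 20.2064
β = Cov / Var(R_m) = 41.7972 / 20.2064 = 2.0685

2.069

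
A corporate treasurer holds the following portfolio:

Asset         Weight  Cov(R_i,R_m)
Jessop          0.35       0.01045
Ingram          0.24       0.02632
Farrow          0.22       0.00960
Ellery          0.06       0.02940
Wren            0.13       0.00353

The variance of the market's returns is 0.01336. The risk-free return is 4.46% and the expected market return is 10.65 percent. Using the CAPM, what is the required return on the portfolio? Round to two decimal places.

11.09%

β_Jessop = 0.01045 / 0.01336 = 0.7822
β_Ingram = 0.02632 / 0.01336 = 1.9701
β_Farrow = 0.00960 / 0.01336 = 0.7186
β_Ellery = 0.02940 / 0.01336 = 2.2006
β_Wren = 0.00353 / 0.01336 = 0.2642
β_P = Σ w_i β_i = 0.35×0.7822 + 0.24×1.9701 + 0.22×0.7186 + 0.06×2.2006 + 0.13×0.2642 = 1.0711
MRP = 10.65% − 4.46% = 6.19%
E(R_P) = R_f + β_P × MRP = 4.46% + 1.0711 × 6.19% = 11.09%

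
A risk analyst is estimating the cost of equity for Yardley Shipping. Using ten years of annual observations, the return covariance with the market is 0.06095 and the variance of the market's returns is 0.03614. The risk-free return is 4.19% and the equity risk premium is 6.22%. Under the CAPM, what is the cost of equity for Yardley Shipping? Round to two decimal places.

β = Cov(R_i, R_m) / Var(R_m) = 0.06095 / 0.03614 = 1.6865
E(R) = R_f + β × MRP = 4.19% + 1.6865 × 6.22% = 14.68%

14.68%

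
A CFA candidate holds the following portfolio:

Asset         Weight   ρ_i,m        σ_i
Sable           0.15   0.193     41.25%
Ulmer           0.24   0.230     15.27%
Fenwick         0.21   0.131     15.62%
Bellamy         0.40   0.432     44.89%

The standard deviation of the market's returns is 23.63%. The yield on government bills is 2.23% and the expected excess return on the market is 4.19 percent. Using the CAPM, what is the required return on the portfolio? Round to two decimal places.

4.04%

β_Sable = 0.193 × 41.25% / 23.63% = 0.3369
β_Ulmer = 0.230 × 15.27% / 23.63% = 0.1486
β_Fenwick = 0.131 × 15.62% / 23.63% = 0.0866
β_Bellamy = 0.432 × 44.89% / 23.63% = 0.8207
β_P = Σ w_i β_i = 0.15×0.3369 + 0.24×0.1486 + 0.21×0.0866 + 0.40×0.8207 = 0.4327
E(R_P) = R_f + β_P × MRP = 2.23% + 0.4327 × 4.19% = 4.04%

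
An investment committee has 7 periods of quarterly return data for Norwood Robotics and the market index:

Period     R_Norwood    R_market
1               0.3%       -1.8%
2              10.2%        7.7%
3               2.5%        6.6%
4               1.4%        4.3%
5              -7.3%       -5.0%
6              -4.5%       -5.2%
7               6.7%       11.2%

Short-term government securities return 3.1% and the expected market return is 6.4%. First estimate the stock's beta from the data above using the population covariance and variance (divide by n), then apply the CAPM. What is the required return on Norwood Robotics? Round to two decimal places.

5.82%

Mean R_i = (0.3 + 10.2 + 2.5 + 1.4 − 7.3 − 4.5 + 6.7) / 7 = 1.3286%
Mean R_m = (-1.8 + 7.7 + 6.6 + 4.3 − 5.0 − 5.2 + 11.2) / 7 = 2.5429%
Σ(R_i − R̄_i)(R_m − R̄_m) = 211.8114  ⇒  Cov = 211.8114 / 7 = 30.2588
Σ(R_m − R̄_m)² = 256.7971  ⇒  Var(R_m) = 256.7971 / 7 = 36.6853
β = Cov / Var(R_m) = 30.2588 / 36.6853 = 0.8248
MRP = 6.4% − 3.1% = 3.30%
E(R) = R_f + β × MRP = 3.1% + 0.8248 × 3.3% = 5.82%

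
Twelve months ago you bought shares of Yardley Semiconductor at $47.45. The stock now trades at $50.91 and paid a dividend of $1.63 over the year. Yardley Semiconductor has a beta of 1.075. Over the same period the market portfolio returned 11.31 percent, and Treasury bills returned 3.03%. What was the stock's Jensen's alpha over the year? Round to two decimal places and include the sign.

Realised HPR = (P1 + D1 − P0) / P0 = (50.91 + 1.63 − 47.45) / 47.45 = 5.09 / 47.45 = 10.7271%
MRP = 11.31% − 3.03% = 8.28%
CAPM required = R_f + β·MRP = 3.03% + 1.075 × 8.28% = 11.93100%
α = realised − required = 10.7271% − 11.93100% = -1.20%

-1.20%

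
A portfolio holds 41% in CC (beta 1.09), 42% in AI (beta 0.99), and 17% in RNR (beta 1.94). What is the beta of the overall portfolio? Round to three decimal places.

1.193

β_P = Σ w_i β_i = 0.41×1.09 + 0.42×0.99 + 0.17×1.94 = 1.1925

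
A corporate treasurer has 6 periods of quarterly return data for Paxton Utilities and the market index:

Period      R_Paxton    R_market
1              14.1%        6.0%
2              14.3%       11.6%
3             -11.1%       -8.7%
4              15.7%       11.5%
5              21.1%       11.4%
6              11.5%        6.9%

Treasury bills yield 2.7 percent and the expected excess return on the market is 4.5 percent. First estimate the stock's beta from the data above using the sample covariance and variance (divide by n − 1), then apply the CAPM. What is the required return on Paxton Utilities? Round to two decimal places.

8.93%

Mean R_i = (14.1 + 14.3 − 11.1 + 15.7 + 21.1 + 11.5) / 6 = 10.9333%
Mean R_m = (6.0 + 11.6 − 8.7 + 11.5 + 11.4 + 6.9) / 6 = 6.4500%
Σ(R_i − R̄_i)(R_m − R̄_m) = 424.3700  ⇒  Cov = 424.3700 / 5 = 84.8740
Σ(R_m − R̄_m)² = 306.4550  ⇒  Var(R_m) = 306.4550 / 5 = 61.2910
β = Cov / Var(R_m) = 84.8740 / 61.2910 = 1.3848
E(R) = R_f + β × MRP = 2.7% + 1.3848 × 4.5% = 8.93%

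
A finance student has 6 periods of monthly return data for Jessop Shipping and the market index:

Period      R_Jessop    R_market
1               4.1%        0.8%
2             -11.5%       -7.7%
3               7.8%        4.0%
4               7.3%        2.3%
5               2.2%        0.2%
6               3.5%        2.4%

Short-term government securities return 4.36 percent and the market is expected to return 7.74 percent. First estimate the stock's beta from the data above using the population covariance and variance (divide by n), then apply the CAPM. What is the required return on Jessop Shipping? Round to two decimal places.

10.00%

Mean R_i = (4.1 − 11.5 + 7.8 + 7.3 + 2.2 + 3.5) / 6 = 2.2333%
Mean R_m = (0.8 − 7.7 + 4.0 + 2.3 + 0.2 + 2.4) / 6 = 0.3333%
Σ(R_i − R̄_i)(R_m − R̄_m) = 144.1933  ⇒  Cov = 144.1933 / 6 = 24.0322
Σ(R_m − R̄_m)² = 86.3533  ⇒  Var(R_m) = 86.3533 / 6 = 14.3922
β = Cov / Var(R_m) = 24.0322 / 14.3922 = 1.6698
MRP = 7.74% − 4.36% = 3.38%
E(R) = R_f + β × MRP = 4.36% + 1.6698 × 3.38% = 10.00%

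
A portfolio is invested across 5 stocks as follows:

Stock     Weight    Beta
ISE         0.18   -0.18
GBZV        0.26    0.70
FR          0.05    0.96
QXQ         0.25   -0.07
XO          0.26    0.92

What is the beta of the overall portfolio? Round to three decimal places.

0.419

β_P = Σ w_i β_i = 0.18×-0.18 + 0.26×0.70 + 0.05×0.96 + 0.25×-0.07 + 0.26×0.92 = 0.4193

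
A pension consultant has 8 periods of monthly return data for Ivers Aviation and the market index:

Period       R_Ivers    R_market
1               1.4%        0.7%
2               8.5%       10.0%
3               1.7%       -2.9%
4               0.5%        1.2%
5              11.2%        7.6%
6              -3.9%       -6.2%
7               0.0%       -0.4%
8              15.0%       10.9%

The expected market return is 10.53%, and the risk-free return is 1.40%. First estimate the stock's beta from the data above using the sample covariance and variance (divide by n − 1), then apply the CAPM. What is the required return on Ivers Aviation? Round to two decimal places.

Mean R_i = (1.4 + 8.5 + 1.7 + 0.5 + 11.2 − 3.9 + 0.0 + 15.0) / 8 = 4.3000%
Mean R_m = (0.7 + 10.0 − 2.9 + 1.2 + 7.6 − 6.2 − 0.4 + 10.9) / 8 = 2.6125%
Σ(R_i − R̄_i)(R_m − R̄_m) = 264.5800  ⇒  Cov = 264.5800 / 7 = 37.7971
Σ(R_m − R̄_m)² = 270.9088  ⇒  Var(R_m) = 270.9088 / 7 = 38.7013
β = Cov / Var(R_m) = 37.7971 / 38.7013 = 0.9766
MRP = 10.53% − 1.40% = 9.13%
E(R) = R_f + β × MRP = 1.40% + 0.9766 × 9.13% = 10.32%

10.32%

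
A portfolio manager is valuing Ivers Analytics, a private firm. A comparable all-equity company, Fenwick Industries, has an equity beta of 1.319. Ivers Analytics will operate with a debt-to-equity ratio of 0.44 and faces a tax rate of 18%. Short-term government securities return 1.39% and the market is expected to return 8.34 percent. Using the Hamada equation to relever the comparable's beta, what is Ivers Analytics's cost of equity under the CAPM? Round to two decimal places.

β_L = β_U × [1 + (1 − t)(D/E)] = 1.319 × [1 + (1 − 0.18) × 0.44]
    = 1.319 × [1 + 0.82 × 0.44] = 1.319 × 1.3608 = 1.7949
MRP = 8.34% − 1.39% = 6.95%
E(R) = R_f + β_L × MRP = 1.39% + 1.7949 × 6.95% = 13.86%

13.86%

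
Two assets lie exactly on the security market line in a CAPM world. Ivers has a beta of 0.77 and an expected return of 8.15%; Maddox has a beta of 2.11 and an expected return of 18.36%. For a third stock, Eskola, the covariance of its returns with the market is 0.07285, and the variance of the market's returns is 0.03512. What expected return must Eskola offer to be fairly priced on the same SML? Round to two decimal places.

MRP = (18.36% − 8.15%) / (2.11 − 0.77) = 7.6194%
R_f = 8.15% − 0.77 × 7.6194% = 2.2831%
β_Eskola = Cov / Var(R_m) = 0.07285 / 0.03512 = 2.0743
E(R_Eskola) = R_f + β × MRP = 2.2831% + 2.0743 × 7.6194% = 18.09%

18.09%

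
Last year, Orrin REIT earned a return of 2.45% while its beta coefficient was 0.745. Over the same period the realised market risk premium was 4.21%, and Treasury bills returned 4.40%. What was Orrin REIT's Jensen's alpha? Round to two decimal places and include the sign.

-5.09%

CAPM benchmark = R_f + β(R_m − R_f) = 4.40% + 0.745 × 4.21% = 7.53645%
α = actual − benchmark = 2.45% − 7.53645% = -5.09%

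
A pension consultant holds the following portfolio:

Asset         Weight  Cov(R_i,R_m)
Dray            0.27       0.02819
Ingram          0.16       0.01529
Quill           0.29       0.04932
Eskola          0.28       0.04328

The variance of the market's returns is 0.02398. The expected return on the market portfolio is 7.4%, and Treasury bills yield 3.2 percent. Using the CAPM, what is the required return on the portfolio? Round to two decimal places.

9.59%

β_Dray = 0.02819 / 0.02398 = 1.1756
β_Ingram = 0.01529 / 0.02398 = 0.6376
β_Quill = 0.04932 / 0.02398 = 2.0567
β_Eskola = 0.04328 / 0.02398 = 1.8048
β_P = Σ w_i β_i = 0.27×1.1756 + 0.16×0.6376 + 0.29×2.0567 + 0.28×1.8048 = 1.5212
MRP = 7.4% − 3.2% = 4.20%
E(R_P) = R_f + β_P × MRP = 3.2% + 1.5212 × 4.2% = 9.59%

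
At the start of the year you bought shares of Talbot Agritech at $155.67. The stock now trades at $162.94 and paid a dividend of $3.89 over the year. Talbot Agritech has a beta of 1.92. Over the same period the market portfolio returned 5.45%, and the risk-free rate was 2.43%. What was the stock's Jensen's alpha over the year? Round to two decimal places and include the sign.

-1.06%

Realised HPR = (P1 + D1 − P0) / P0 = (162.94 + 3.89 − 155.67) / 155.67 = 11.16 / 155.67 = 7.1690%
MRP = 5.45% − 2.43% = 3.02%
CAPM required = R_f + β·MRP = 2.43% + 1.92 × 3.02% = 8.2284%
α = realised − required = 7.1690% − 8.2284% = -1.06%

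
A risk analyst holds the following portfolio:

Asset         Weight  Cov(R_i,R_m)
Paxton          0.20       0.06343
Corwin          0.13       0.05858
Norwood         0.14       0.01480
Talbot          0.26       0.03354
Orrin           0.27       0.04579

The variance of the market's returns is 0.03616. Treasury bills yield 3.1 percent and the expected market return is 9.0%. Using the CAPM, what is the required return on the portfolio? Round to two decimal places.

10.19%

β_Paxton = 0.06343 / 0.03616 = 1.7541
β_Corwin = 0.05858 / 0.03616 = 1.6200
β_Norwood = 0.01480 / 0.03616 = 0.4093
β_Talbot = 0.03354 / 0.03616 = 0.9275
β_Orrin = 0.04579 / 0.03616 = 1.2663
β_P = Σ w_i β_i = 0.20×1.7541 + 0.13×1.6200 + 0.14×0.4093 + 0.26×0.9275 + 0.27×1.2663 = 1.2018
MRP = 9.0% − 3.1% = 5.90%
E(R_P) = R_f + β_P × MRP = 3.1% + 1.2018 × 5.9% = 10.19%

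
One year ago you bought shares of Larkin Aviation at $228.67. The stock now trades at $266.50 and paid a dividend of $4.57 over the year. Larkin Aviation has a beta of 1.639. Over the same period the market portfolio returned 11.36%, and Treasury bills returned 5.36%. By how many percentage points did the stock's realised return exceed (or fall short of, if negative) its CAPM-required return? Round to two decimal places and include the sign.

+3.35%

Realised HPR = (P1 + D1 − P0) / P0 = (266.50 + 4.57 − 228.67) / 228.67 = 42.40 / 228.67 = 18.5420%
MRP = 11.36% − 5.36% = 6.00%
CAPM required = R_f + β·MRP = 5.36% + 1.639 × 6.00% = 15.19400%
α = realised − required = 18.5420% − 15.19400% = +3.35%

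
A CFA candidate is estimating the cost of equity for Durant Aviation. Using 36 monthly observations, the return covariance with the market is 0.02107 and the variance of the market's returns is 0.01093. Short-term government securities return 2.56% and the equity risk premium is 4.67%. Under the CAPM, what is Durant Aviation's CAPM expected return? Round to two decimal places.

β = Cov(R_i, R_m) / Var(R_m) = 0.02107 / 0.01093 = 1.9277
E(R) = R_f + β × MRP = 2.56% + 1.9277 × 4.67% = 11.56%

11.56%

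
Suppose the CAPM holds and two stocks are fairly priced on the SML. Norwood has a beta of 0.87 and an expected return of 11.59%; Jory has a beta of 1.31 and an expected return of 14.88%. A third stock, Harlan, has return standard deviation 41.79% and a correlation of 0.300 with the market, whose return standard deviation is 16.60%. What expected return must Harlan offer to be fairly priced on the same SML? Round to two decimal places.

MRP = (14.88% − 11.59%) / (1.31 − 0.87) = 7.4773%
R_f = 11.59% − 0.87 × 7.4773% = 5.0847%
β_Harlan = ρ·σ_i/σ_m = 0.300 × 41.79 / 16.60 = 0.7552
E(R_Harlan) = R_f + β × MRP = 5.0847% + 0.7552 × 7.4773% = 10.73%

10.73%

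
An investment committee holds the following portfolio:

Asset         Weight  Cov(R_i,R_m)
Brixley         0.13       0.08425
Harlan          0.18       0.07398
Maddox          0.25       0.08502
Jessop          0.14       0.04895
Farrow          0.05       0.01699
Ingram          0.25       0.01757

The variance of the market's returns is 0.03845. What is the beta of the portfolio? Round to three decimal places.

1.499

β_Brixley = 0.08425 / 0.03845 = 2.1912
β_Harlan = 0.07398 / 0.03845 = 1.9241
β_Maddox = 0.08502 / 0.03845 = 2.2112
β_Jessop = 0.04895 / 0.03845 = 1.2731
β_Farrow = 0.01699 / 0.03845 = 0.4419
β_Ingram = 0.01757 / 0.03845 = 0.4570
β_P = Σ w_i β_i = 0.13×2.1912 + 0.18×1.9241 + 0.25×2.2112 + 0.14×1.2731 + 0.05×0.4419 + 0.25×0.4570 = 1.4986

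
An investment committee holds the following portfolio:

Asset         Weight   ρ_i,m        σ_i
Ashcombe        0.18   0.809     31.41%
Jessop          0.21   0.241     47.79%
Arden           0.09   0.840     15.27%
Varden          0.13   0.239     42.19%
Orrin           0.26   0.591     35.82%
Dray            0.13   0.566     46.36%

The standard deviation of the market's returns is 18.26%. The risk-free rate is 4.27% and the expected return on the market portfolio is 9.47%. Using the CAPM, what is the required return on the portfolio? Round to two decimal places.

9.50%

β_Ashcombe = 0.809 × 31.41% / 18.26% = 1.3916
β_Jessop = 0.241 × 47.79% / 18.26% = 0.6307
β_Arden = 0.840 × 15.27% / 18.26% = 0.7025
β_Varden = 0.239 × 42.19% / 18.26% = 0.5522
β_Orrin = 0.591 × 35.82% / 18.26% = 1.1593
β_Dray = 0.566 × 46.36% / 18.26% = 1.4370
β_P = Σ w_i β_i = 0.18×1.3916 + 0.21×0.6307 + 0.09×0.7025 + 0.13×0.5522 + 0.26×1.1593 + 0.13×1.4370 = 1.0062
MRP = 9.47% − 4.27% = 5.20%
E(R_P) = R_f + β_P × MRP = 4.27% + 1.0062 × 5.20% = 9.50%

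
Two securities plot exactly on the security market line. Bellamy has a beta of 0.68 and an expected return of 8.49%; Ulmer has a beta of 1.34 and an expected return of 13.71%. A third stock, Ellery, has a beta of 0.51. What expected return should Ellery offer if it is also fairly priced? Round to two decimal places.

7.15%

MRP (SML slope) = (13.71% − 8.49%) / (1.34 − 0.68) = 5.22% / 0.66 = 7.9091%
R_f (intercept) = 8.49% − 0.68 × 7.9091% = 3.1118%
E(R_Ellery) = R_f + β × MRP = 3.1118% + 0.51 × 7.9091% = 7.15%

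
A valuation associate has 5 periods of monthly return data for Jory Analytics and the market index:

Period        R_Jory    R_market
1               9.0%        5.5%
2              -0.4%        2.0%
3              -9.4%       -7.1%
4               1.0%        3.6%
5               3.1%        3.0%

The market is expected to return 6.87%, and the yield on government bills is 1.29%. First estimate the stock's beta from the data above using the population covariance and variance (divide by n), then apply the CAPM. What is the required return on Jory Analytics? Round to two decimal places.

8.42%

Mean R_i = (9.0 − 0.4 − 9.4 + 1.0 + 3.1) / 5 = 0.6600%
Mean R_m = (5.5 + 2.0 − 7.1 + 3.6 + 3.0) / 5 = 1.4000%
Σ(R_i − R̄_i)(R_m − R̄_m) = 123.7200  ⇒  Cov = 123.7200 / 5 = 24.7440
Σ(R_m − R̄_m)² = 96.8200  ⇒  Var(R_m) = 96.8200 / 5 = 19.3640
β = Cov / Var(R_m) = 24.7440 / 19.3640 = 1.2778
MRP = 6.87% − 1.29% = 5.58%
E(R) = R_f + β × MRP = 1.29% + 1.2778 × 5.58% = 8.42%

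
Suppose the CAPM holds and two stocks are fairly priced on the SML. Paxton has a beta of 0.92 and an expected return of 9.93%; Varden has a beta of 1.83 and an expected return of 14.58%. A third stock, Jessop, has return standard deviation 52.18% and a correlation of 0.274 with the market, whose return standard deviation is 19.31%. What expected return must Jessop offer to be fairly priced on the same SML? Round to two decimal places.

9.01%

MRP = (14.58% − 9.93%) / (1.83 − 0.92) = 5.1099%
R_f = 9.93% − 0.92 × 5.1099% = 5.2289%
β_Jessop = ρ·σ_i/σ_m = 0.274 × 52.18 / 19.31 = 0.7404
E(R_Jessop) = R_f + β × MRP = 5.2289% + 0.7404 × 5.1099% = 9.01%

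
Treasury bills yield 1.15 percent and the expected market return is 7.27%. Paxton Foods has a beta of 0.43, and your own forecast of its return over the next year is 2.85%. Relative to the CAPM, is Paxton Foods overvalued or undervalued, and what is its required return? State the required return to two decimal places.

Overvalued; required return 3.78%

MRP = 7.27% − 1.15% = 6.12%
Required return = R_f + β·MRP = 1.15% + 0.43 × 6.12% = 3.78%
Forecast 2.85% < required 3.78% → the stock plots below the SML → overvalued.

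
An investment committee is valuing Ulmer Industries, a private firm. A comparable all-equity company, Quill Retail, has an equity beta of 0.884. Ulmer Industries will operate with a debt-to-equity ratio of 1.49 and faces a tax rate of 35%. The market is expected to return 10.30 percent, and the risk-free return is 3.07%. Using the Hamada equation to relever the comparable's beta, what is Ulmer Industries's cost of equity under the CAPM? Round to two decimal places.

15.65%

β_L = β_U × [1 + (1 − t)(D/E)] = 0.884 × [1 + (1 − 0.35) × 1.49]
    = 0.884 × [1 + 0.65 × 1.49] = 0.884 × 1.9685 = 1.7402
MRP = 10.30% − 3.07% = 7.23%
E(R) = R_f + β_L × MRP = 3.07% + 1.7402 × 7.23% = 15.65%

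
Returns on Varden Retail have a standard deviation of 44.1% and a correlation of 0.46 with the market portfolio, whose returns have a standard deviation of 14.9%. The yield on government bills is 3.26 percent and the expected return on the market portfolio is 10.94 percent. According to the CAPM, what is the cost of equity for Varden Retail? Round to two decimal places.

13.72%

β = ρ × σ_i / σ_m = 0.46 × 44.1% / 14.9% = 1.3615
MRP = 10.94% − 3.26% = 7.68%
E(R) = 3.26% + 1.3615 × 7.68% = 13.72%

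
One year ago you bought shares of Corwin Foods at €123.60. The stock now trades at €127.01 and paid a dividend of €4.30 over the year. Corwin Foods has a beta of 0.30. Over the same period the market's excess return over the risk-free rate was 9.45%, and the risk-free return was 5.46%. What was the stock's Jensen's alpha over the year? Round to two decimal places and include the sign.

Realised HPR = (P1 + D1 − P0) / P0 = (127.01 + 4.30 − 123.60) / 123.60 = 7.71 / 123.60 = 6.2379%
CAPM required = R_f + β·MRP = 5.46% + 0.30 × 9.45% = 8.2950%
α = realised − required = 6.2379% − 8.2950% = -2.06%

-2.06%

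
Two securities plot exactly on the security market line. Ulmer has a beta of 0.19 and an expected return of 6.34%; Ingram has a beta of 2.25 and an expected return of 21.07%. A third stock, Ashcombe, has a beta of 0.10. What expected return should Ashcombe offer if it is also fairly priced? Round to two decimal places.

MRP (SML slope) = (21.07% − 6.34%) / (2.25 − 0.19) = 14.73% / 2.06 = 7.1505%
R_f (intercept) = 6.34% − 0.19 × 7.1505% = 4.9814%
E(R_Ashcombe) = R_f + β × MRP = 4.9814% + 0.10 × 7.1505% = 5.70%

5.70%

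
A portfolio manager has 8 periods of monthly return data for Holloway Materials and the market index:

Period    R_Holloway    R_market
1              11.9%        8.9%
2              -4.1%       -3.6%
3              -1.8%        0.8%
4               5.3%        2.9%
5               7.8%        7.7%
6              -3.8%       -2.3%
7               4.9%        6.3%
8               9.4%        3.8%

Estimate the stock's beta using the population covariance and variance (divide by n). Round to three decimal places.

Mean R_i = (11.9 − 4.1 − 1.8 + 5.3 + 7.8 − 3.8 + 4.9 + 9.4) / 8 = 3.7000%
Mean R_m = (8.9 − 3.6 + 0.8 + 2.9 + 7.7 − 2.3 + 6.3 + 3.8) / 8 = 3.0625%
Σ(R_i − R̄_i)(R_m − R̄_m) = 179.3400  ⇒  Cov = 179.3400 / 8 = 22.4175
Σ(R_m − R̄_m)² = 144.8988  ⇒  Var(R_m) = 144.8988 / 8 = 18.1124
β = Cov / Var(R_m) = 22.4175 / 18.1124 = 1.2377

1.238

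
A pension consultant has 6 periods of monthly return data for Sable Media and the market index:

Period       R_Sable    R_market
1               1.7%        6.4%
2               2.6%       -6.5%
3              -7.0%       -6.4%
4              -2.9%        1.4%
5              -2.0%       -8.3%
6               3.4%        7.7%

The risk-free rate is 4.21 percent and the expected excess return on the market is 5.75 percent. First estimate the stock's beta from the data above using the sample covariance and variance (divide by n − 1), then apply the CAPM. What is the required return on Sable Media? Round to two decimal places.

Mean R_i = (1.7 + 2.6 − 7.0 − 2.9 − 2.0 + 3.4) / 6 = -0.7000%
Mean R_m = (6.4 − 6.5 − 6.4 + 1.4 − 8.3 + 7.7) / 6 = -0.9500%
Σ(R_i − R̄_i)(R_m − R̄_m) = 73.5100  ⇒  Cov = 73.5100 / 5 = 14.7020
Σ(R_m − R̄_m)² = 248.8950  ⇒  Var(R_m) = 248.8950 / 5 = 49.7790
β = Cov / Var(R_m) = 14.7020 / 49.7790 = 0.2953
E(R) = R_f + β × MRP = 4.21% + 0.2953 × 5.75% = 5.91%

5.91%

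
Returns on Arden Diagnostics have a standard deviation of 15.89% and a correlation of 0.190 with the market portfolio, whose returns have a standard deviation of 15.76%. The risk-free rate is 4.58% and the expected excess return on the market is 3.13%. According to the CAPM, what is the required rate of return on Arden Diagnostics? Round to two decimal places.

β = ρ × σ_i / σ_m = 0.190 × 15.89% / 15.76% = 0.1916
E(R) = 4.58% + 0.1916 × 3.13% = 5.18%

5.18%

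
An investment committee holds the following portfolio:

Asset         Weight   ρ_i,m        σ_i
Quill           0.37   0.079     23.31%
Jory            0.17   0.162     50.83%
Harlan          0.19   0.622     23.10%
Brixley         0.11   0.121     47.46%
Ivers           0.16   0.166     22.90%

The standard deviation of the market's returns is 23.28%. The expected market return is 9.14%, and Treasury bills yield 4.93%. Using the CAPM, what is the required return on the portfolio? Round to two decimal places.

6.02%

β_Quill = 0.079 × 23.31% / 23.28% = 0.0791
β_Jory = 0.162 × 50.83% / 23.28% = 0.3537
β_Harlan = 0.622 × 23.10% / 23.28% = 0.6172
β_Brixley = 0.121 × 47.46% / 23.28% = 0.2467
β_Ivers = 0.166 × 22.90% / 23.28% = 0.1633
β_P = Σ w_i β_i = 0.37×0.0791 + 0.17×0.3537 + 0.19×0.6172 + 0.11×0.2467 + 0.16×0.1633 = 0.2599
MRP = 9.14% − 4.93% = 4.21%
E(R_P) = R_f + β_P × MRP = 4.93% + 0.2599 × 4.21% = 6.02%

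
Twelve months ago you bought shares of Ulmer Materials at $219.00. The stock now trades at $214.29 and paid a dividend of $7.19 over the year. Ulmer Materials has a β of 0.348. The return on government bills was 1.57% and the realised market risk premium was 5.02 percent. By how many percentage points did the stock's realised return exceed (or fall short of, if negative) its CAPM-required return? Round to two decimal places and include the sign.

-2.18%

Realised HPR = (P1 + D1 − P0) / P0 = (214.29 + 7.19 − 219.00) / 219.00 = 2.48 / 219.00 = 1.1324%
CAPM required = R_f + β·MRP = 1.57% + 0.348 × 5.02% = 3.31696%
α = realised − required = 1.1324% − 3.31696% = -2.18%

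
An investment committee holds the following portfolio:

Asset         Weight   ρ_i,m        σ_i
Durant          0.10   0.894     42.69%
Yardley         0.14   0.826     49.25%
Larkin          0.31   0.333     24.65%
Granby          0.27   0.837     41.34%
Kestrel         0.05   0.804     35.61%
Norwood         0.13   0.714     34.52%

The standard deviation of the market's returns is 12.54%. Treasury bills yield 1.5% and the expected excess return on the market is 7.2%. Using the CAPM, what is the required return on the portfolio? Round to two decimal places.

16.45%

β_Durant = 0.894 × 42.69% / 12.54% = 3.0434
β_Yardley = 0.826 × 49.25% / 12.54% = 3.2441
β_Larkin = 0.333 × 24.65% / 12.54% = 0.6546
β_Granby = 0.837 × 41.34% / 12.54% = 2.7593
β_Kestrel = 0.804 × 35.61% / 12.54% = 2.2831
β_Norwood = 0.714 × 34.52% / 12.54% = 1.9655
β_P = Σ w_i β_i = 0.10×3.0434 + 0.14×3.2441 + 0.31×0.6546 + 0.27×2.7593 + 0.05×2.2831 + 0.13×1.9655 = 2.0761
E(R_P) = R_f + β_P × MRP = 1.5% + 2.0761 × 7.2% = 16.45%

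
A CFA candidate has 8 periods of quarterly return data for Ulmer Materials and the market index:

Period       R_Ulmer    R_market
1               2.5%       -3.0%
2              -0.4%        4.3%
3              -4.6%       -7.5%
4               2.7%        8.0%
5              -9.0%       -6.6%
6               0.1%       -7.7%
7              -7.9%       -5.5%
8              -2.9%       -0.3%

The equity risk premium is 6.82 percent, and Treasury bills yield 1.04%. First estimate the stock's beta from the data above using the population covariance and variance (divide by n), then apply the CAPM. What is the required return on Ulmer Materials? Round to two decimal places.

Mean R_i = (2.5 − 0.4 − 4.6 + 2.7 − 9.0 + 0.1 − 7.9 − 2.9) / 8 = -2.4375%
Mean R_m = (-3.0 + 4.3 − 7.5 + 8.0 − 6.6 − 7.7 − 5.5 − 0.3) / 8 = -2.2875%
Σ(R_i − R̄_i)(R_m − R̄_m) = 105.2238  ⇒  Cov = 105.2238 / 8 = 13.1530
Σ(R_m − R̄_m)² = 239.0688  ⇒  Var(R_m) = 239.0688 / 8 = 29.8836
β = Cov / Var(R_m) = 13.1530 / 29.8836 = 0.4401
E(R) = R_f + β × MRP = 1.04% + 0.4401 × 6.82% = 4.04%

4.04%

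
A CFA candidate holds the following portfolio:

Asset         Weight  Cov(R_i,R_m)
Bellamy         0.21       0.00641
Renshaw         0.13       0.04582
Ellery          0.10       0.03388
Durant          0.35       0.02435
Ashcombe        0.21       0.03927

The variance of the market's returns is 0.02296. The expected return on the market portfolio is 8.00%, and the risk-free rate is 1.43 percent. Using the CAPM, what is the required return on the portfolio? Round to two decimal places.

β_Bellamy = 0.00641 / 0.02296 = 0.2792
β_Renshaw = 0.04582 / 0.02296 = 1.9956
β_Ellery = 0.03388 / 0.02296 = 1.4756
β_Durant = 0.02435 / 0.02296 = 1.0605
β_Ashcombe = 0.03927 / 0.02296 = 1.7104
β_P = Σ w_i β_i = 0.21×0.2792 + 0.13×1.9956 + 0.10×1.4756 + 0.35×1.0605 + 0.21×1.7104 = 1.1960
MRP = 8.00% − 1.43% = 6.57%
E(R_P) = R_f + β_P × MRP = 1.43% + 1.1960 × 6.57% = 9.29%

9.29%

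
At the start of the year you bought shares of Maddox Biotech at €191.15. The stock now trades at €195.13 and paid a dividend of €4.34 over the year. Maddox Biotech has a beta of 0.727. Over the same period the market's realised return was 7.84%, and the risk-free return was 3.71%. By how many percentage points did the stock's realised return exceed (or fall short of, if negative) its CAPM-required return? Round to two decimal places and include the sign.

Realised HPR = (P1 + D1 − P0) / P0 = (195.13 + 4.34 − 191.15) / 191.15 = 8.32 / 191.15 = 4.3526%
MRP = 7.84% − 3.71% = 4.13%
CAPM required = R_f + β·MRP = 3.71% + 0.727 × 4.13% = 6.71251%
α = realised − required = 4.3526% − 6.71251% = -2.36%

-2.36%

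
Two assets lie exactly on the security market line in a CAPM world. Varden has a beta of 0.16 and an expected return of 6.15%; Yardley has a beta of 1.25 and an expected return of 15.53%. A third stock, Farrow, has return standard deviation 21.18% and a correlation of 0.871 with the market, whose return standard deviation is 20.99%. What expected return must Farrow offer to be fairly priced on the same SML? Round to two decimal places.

12.34%

MRP = (15.53% − 6.15%) / (1.25 − 0.16) = 8.6055%
R_f = 6.15% − 0.16 × 8.6055% = 4.7731%
β_Farrow = ρ·σ_i/σ_m = 0.871 × 21.18 / 20.99 = 0.8789
E(R_Farrow) = R_f + β × MRP = 4.7731% + 0.8789 × 8.6055% = 12.34%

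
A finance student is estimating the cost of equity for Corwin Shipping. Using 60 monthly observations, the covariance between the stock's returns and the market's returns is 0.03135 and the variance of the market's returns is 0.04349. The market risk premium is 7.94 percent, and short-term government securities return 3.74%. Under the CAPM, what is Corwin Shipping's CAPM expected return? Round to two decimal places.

β = Cov(R_i, R_m) / Var(R_m) = 0.03135 / 0.04349 = 0.7209
E(R) = R_f + β × MRP = 3.74% + 0.7209 × 7.94% = 9.46%

9.46%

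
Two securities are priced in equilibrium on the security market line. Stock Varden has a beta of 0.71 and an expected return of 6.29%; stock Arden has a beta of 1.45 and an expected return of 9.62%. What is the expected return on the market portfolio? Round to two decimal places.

7.60%

Both satisfy E(R) = R_f + β·MRP, so the slope of the SML is
MRP = (9.62% − 6.29%) / (1.45 − 0.71) = 3.33% / 0.74 = 4.5000%
R_f = E(R_Varden) − β_Varden·MRP = 6.29% − 0.71 × 4.5000% = 3.0950%
E(R_m) = R_f + MRP = 3.0950% + 4.5000% = 7.60%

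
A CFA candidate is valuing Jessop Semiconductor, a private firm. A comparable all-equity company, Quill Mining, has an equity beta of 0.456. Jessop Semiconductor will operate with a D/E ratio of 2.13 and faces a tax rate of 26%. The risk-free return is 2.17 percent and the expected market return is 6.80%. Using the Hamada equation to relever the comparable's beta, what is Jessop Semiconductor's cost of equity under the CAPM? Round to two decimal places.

7.61%

β_L = β_U × [1 + (1 − t)(D/E)] = 0.456 × [1 + (1 − 0.26) × 2.13]
    = 0.456 × [1 + 0.74 × 2.13] = 0.456 × 2.5762 = 1.1747
MRP = 6.80% − 2.17% = 4.63%
E(R) = R_f + β_L × MRP = 2.17% + 1.1747 × 4.63% = 7.61%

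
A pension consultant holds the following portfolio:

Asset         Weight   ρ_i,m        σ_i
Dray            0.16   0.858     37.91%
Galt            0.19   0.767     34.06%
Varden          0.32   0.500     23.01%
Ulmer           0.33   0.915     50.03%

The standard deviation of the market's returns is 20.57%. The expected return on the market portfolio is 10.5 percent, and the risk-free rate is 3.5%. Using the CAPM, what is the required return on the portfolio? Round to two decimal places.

13.35%

β_Dray = 0.858 × 37.91% / 20.57% = 1.5813
β_Galt = 0.767 × 34.06% / 20.57% = 1.2700
β_Varden = 0.500 × 23.01% / 20.57% = 0.5593
β_Ulmer = 0.915 × 50.03% / 20.57% = 2.2254
β_P = Σ w_i β_i = 0.16×1.5813 + 0.19×1.2700 + 0.32×0.5593 + 0.33×2.2254 = 1.4077
MRP = 10.5% − 3.5% = 7.00%
E(R_P) = R_f + β_P × MRP = 3.5% + 1.4077 × 7.0% = 13.35%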